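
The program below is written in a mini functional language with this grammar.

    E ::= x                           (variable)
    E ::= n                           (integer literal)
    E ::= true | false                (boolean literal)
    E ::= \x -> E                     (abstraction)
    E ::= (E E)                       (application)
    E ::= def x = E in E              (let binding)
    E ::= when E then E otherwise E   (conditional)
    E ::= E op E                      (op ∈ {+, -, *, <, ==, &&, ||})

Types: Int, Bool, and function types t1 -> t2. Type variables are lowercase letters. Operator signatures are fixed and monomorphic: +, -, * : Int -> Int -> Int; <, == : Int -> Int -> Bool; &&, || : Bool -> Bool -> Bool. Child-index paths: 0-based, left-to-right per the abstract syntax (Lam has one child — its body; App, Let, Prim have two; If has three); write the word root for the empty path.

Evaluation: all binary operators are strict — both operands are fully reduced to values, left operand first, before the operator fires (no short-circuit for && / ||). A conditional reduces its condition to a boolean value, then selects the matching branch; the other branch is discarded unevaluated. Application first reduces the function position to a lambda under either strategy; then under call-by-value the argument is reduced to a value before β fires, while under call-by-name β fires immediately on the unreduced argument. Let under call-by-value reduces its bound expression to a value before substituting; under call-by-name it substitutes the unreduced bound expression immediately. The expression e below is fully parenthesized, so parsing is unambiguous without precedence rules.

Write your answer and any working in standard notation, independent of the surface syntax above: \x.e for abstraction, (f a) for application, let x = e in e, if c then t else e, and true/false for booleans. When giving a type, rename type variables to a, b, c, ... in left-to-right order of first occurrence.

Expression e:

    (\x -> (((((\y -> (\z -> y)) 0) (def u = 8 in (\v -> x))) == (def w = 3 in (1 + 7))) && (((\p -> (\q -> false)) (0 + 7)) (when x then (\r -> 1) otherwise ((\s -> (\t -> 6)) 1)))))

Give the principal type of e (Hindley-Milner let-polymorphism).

Answer: Bool -> Bool

Trace:
y : b
\z._ : c -> b
\y._ : b -> c -> b
  unify b -> c -> b ~ Int -> d
  unify b ~ Int
  unify c -> Int ~ d
_ _ : c -> Int
let u : Int
x : a
\v._ : e -> a
  unify c -> Int ~ (e -> a) -> f
  unify c ~ e -> a
  unify Int ~ f
_ _ : Int
  unify Int ~ Int
let w : Int
  unify Int ~ Int
  unify Int ~ Int
  unify Int ~ Int
  unify Bool ~ Bool
\q._ : h -> Bool
\p._ : g -> h -> Bool
  unify Int ~ Int
  unify Int ~ Int
  unify g -> h -> Bool ~ Int -> i
  unify g ~ Int
  unify h -> Bool ~ i
_ _ : h -> Bool
x : a
  unify a ~ Bool
\r._ : j -> Int
\t._ : l -> Int
\s._ : k -> l -> Int
  unify k -> l -> Int ~ Int -> m
  unify k ~ Int
  unify l -> Int ~ m
_ _ : l -> Int
  unify j -> Int ~ l -> Int
  unify j ~ l
  unify Int ~ Int
  unify h -> Bool ~ (l -> Int) -> n
  unify h ~ l -> Int
  unify Bool ~ n
_ _ : Bool
  unify Bool ~ Bool
\x._ : Bool -> Bool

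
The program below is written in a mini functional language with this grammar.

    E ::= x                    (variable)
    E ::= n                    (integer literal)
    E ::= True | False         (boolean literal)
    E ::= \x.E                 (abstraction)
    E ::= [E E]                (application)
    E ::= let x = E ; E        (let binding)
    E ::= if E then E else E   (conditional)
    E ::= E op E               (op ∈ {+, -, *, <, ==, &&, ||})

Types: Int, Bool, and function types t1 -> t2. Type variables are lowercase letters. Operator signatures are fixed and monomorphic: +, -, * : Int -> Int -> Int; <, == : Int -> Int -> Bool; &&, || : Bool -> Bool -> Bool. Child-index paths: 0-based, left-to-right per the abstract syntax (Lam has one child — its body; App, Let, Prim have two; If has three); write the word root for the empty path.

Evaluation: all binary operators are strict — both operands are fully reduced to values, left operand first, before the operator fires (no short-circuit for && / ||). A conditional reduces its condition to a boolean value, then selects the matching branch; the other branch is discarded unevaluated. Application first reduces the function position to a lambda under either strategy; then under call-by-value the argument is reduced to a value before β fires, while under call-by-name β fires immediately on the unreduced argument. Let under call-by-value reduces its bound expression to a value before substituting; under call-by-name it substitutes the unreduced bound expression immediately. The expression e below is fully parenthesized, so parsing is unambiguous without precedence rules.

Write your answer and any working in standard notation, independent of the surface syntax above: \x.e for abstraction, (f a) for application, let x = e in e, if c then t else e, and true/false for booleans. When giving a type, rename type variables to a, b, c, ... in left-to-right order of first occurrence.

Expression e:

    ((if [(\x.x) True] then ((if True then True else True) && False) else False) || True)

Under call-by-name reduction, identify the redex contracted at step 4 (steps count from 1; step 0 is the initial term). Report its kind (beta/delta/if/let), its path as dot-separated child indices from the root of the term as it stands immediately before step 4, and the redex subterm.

Answer: delta at 0 : (true && false)

Trace:
step 0: ((if ((\x.x) true) then ((if true then true else true) && false) else false) || true)
step 1: [beta@0.0] ((if true then ((if true then true else true) && false) else false) || true)
step 2: [if@0] (((if true then true else true) && false) || true)
step 3: [if@0.0] ((true && false) || true)
step 4: [delta@0] (false || true)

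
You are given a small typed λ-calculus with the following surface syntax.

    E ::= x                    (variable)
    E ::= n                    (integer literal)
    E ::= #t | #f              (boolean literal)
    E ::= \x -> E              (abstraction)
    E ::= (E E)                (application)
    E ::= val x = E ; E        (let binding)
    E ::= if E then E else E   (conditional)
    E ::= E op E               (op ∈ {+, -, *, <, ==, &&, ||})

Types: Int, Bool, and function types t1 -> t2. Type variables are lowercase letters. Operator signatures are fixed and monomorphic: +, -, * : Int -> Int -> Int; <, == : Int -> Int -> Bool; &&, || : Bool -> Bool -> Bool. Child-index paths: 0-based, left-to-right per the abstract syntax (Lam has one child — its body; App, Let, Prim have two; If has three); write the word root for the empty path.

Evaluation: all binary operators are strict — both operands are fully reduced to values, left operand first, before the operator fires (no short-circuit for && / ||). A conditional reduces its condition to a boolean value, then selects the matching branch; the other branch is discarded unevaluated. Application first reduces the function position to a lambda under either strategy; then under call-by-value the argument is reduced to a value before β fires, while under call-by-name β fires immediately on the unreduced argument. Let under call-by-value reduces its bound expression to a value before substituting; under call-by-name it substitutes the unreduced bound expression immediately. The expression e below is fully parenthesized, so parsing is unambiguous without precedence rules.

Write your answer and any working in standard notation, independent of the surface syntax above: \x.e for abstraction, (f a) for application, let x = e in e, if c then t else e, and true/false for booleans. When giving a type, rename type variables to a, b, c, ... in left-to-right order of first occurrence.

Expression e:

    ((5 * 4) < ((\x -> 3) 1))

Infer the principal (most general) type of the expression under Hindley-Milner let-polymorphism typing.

Derivation:
  unify Int ~ Int
  unify Int ~ Int
  unify Int ~ Int
\x._ : a -> Int
  unify a -> Int ~ Int -> b
  unify a ~ Int
  unify Int ~ b
_ _ : Int
  unify Int ~ Int

Answer: Bool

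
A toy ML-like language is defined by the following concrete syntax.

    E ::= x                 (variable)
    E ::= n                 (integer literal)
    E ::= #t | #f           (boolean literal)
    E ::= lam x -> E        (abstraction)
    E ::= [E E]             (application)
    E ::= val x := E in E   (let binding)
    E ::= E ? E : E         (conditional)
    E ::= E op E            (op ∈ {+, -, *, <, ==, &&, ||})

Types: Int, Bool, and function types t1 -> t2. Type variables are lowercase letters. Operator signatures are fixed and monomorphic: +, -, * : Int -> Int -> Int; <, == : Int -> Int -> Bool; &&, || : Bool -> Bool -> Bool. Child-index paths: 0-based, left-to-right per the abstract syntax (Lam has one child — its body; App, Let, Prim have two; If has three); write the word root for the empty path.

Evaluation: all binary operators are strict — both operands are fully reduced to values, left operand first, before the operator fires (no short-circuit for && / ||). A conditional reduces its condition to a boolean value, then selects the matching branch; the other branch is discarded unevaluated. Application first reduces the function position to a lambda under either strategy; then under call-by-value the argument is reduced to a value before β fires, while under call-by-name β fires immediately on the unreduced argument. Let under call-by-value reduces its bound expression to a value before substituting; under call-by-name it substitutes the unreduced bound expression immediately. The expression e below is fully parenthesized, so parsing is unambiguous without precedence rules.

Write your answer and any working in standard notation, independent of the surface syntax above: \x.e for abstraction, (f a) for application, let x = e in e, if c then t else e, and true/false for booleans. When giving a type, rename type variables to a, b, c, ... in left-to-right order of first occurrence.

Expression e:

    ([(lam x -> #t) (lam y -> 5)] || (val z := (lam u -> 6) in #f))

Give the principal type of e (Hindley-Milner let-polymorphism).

Answer: Bool

Derivation:
\x._ : a -> Bool
\y._ : b -> Int
  unify a -> Bool ~ (b -> Int) -> c
  unify a ~ b -> Int
  unify Bool ~ c
_ _ : Bool
  unify Bool ~ Bool
\u._ : d -> Int
let z : forall. d -> Int
  unify Bool ~ Bool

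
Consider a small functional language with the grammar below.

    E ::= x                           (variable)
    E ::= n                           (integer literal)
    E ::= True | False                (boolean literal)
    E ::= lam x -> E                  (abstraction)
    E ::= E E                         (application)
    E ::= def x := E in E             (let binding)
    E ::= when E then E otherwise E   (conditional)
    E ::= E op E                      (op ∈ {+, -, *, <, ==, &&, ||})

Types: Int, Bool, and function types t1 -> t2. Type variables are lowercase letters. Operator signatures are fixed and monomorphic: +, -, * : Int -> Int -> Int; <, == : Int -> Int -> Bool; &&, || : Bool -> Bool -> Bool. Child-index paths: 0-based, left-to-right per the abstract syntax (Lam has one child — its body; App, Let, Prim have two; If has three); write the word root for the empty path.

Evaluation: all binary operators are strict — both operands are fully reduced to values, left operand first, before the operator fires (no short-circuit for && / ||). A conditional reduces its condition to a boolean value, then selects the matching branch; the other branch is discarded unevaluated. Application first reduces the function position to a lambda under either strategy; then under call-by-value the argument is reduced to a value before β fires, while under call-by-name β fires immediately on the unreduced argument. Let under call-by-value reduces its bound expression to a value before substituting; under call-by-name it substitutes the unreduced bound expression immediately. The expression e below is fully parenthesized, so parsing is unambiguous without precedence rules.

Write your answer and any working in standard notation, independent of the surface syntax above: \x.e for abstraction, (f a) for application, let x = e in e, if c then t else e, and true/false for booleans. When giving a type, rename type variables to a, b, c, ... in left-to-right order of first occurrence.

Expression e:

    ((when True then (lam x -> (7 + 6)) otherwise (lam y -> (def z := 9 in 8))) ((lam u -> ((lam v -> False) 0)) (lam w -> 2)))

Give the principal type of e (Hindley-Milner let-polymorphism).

Answer: Int

Working:
  unify Bool ~ Bool
  unify Int ~ Int
  unify Int ~ Int
\x._ : a -> Int
let z : Int
\y._ : b -> Int
  unify a -> Int ~ b -> Int
  unify a ~ b
  unify Int ~ Int
\v._ : d -> Bool
  unify d -> Bool ~ Int -> e
  unify d ~ Int
  unify Bool ~ e
_ _ : Bool
\u._ : c -> Bool
\w._ : f -> Int
  unify c -> Bool ~ (f -> Int) -> g
  unify c ~ f -> Int
  unify Bool ~ g
_ _ : Bool
  unify b -> Int ~ Bool -> h
  unify b ~ Bool
  unify Int ~ h
_ _ : Int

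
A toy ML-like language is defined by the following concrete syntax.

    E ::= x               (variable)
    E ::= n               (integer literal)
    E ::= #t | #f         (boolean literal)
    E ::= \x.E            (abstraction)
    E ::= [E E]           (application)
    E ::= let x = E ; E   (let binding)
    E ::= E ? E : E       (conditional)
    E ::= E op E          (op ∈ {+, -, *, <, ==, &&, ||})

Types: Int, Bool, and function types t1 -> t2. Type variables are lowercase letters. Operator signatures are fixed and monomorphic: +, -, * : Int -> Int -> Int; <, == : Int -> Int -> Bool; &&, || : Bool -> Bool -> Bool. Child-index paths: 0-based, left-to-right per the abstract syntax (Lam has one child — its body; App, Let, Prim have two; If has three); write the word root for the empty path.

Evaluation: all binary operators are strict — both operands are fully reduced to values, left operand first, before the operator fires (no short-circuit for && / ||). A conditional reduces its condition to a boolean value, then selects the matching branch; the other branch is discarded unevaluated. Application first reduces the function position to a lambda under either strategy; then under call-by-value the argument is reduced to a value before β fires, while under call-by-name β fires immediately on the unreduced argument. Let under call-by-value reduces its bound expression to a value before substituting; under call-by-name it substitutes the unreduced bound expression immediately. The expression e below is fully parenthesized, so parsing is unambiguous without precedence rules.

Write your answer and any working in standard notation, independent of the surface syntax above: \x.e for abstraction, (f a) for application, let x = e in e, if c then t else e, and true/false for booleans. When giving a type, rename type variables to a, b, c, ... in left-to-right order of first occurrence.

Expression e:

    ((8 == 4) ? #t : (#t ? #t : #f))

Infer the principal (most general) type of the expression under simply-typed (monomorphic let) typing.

Answer: Bool

Derivation:
  unify Int ~ Int
  unify Int ~ Int
  unify Bool ~ Bool
  unify Bool ~ Bool
  unify Bool ~ Bool
  unify Bool ~ Bool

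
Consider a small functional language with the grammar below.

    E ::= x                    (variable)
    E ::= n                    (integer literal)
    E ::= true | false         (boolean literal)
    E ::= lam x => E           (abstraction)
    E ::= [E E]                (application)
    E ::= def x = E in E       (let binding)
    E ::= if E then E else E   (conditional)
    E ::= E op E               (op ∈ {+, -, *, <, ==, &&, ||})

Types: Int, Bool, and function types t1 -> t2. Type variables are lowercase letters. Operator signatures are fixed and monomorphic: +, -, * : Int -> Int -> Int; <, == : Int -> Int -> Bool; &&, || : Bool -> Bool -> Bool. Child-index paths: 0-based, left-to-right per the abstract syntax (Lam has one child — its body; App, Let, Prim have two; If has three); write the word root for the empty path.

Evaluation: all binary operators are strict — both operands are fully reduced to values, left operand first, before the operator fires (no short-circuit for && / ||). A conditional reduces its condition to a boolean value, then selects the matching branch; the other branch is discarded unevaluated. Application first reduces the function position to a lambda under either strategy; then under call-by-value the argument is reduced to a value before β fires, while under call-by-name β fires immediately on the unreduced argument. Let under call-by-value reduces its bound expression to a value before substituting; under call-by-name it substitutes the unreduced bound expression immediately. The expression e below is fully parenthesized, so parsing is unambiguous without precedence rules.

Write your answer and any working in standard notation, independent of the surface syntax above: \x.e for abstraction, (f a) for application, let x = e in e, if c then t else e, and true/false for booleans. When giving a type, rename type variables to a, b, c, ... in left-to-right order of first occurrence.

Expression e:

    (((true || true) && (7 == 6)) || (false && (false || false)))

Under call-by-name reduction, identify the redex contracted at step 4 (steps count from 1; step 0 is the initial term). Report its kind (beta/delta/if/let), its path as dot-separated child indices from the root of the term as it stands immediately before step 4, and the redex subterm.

Derivation:
step 0: (((true || true) && (7 == 6)) || (false && (false || false)))
step 1: [delta@0.0] ((true && (7 == 6)) || (false && (false || false)))
step 2: [delta@0.1] ((true && false) || (false && (false || false)))
step 3: [delta@0] (false || (false && (false || false)))
step 4: [delta@1.1] (false || (false && false))

Answer: delta at 1.1 : (false || false)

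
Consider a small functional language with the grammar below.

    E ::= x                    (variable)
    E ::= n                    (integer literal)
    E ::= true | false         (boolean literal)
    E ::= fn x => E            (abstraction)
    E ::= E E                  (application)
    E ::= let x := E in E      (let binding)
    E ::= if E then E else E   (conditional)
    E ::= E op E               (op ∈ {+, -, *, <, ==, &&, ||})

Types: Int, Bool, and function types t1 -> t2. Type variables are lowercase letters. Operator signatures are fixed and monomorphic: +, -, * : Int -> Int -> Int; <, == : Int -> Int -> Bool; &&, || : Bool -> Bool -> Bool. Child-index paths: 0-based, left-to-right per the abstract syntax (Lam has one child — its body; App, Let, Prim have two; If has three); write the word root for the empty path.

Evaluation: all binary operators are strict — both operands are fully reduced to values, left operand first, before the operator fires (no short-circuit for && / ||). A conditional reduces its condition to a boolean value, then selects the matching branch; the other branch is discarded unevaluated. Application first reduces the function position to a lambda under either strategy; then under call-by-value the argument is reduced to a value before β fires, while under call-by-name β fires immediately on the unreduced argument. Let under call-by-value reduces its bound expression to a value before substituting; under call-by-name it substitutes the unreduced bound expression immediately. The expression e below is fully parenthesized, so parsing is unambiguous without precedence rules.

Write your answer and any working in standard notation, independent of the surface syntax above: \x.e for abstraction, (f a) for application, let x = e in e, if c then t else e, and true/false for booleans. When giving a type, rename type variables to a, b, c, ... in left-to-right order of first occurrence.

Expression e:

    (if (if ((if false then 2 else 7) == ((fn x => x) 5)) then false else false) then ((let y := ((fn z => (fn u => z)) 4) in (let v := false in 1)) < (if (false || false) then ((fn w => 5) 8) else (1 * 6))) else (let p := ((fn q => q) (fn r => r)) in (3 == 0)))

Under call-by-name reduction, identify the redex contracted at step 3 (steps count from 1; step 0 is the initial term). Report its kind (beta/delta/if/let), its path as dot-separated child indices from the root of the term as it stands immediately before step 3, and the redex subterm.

Answer: delta at 0.0 : (7 == 5)

Trace:
step 0: (if (if ((if false then 2 else 7) == ((\x.x) 5)) then false else false) then ((let y = ((\z.(\u.z)) 4) in (let v = false in 1)) < (if (false || false) then ((\w.5) 8) else (1 * 6))) else (let p = ((\q.q) (\r.r)) in (3 == 0)))
step 1: [if@0.0.0] (if (if (7 == ((\x.x) 5)) then false else false) then ((let y = ((\z.(\u.z)) 4) in (let v = false in 1)) < (if (false || false) then ((\w.5) 8) else (1 * 6))) else (let p = ((\q.q) (\r.r)) in (3 == 0)))
step 2: [beta@0.0.1] (if (if (7 == 5) then false else false) then ((let y = ((\z.(\u.z)) 4) in (let v = false in 1)) < (if (false || false) then ((\w.5) 8) else (1 * 6))) else (let p = ((\q.q) (\r.r)) in (3 == 0)))
step 3: [delta@0.0] (if (if false then false else false) then ((let y = ((\z.(\u.z)) 4) in (let v = false in 1)) < (if (false || false) then ((\w.5) 8) else (1 * 6))) else (let p = ((\q.q) (\r.r)) in (3 == 0)))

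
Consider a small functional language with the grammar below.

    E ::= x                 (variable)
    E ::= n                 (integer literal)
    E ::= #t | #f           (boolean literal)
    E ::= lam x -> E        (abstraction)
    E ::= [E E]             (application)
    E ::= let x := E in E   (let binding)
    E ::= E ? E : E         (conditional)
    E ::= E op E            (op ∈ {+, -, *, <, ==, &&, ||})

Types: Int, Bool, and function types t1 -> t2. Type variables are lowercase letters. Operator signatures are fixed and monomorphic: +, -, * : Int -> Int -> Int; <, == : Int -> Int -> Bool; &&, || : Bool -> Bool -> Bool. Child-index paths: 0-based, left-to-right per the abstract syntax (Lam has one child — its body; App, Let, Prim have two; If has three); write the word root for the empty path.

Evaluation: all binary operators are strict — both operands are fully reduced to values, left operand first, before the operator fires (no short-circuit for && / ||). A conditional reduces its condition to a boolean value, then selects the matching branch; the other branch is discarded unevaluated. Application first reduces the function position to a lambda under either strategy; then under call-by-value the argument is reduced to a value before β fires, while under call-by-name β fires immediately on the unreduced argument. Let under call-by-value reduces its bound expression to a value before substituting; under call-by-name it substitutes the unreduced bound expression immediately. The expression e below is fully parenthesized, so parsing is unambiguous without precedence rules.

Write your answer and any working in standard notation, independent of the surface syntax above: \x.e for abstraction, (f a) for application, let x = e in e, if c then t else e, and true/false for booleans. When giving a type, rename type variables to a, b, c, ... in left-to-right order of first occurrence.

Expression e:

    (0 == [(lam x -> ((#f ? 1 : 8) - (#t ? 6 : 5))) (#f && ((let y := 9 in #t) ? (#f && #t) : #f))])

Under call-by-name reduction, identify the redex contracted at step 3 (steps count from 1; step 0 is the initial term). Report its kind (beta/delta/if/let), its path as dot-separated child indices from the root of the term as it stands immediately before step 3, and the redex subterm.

Answer: if at 1.1 : (if true then 6 else 5)

Derivation:
step 0: (0 == ((\x.((if false then 1 else 8) - (if true then 6 else 5))) (false && (if (let y = 9 in true) then (false && true) else false))))
step 1: [beta@1] (0 == ((if false then 1 else 8) - (if true then 6 else 5)))
step 2: [if@1.0] (0 == (8 - (if true then 6 else 5)))
step 3: [if@1.1] (0 == (8 - 6))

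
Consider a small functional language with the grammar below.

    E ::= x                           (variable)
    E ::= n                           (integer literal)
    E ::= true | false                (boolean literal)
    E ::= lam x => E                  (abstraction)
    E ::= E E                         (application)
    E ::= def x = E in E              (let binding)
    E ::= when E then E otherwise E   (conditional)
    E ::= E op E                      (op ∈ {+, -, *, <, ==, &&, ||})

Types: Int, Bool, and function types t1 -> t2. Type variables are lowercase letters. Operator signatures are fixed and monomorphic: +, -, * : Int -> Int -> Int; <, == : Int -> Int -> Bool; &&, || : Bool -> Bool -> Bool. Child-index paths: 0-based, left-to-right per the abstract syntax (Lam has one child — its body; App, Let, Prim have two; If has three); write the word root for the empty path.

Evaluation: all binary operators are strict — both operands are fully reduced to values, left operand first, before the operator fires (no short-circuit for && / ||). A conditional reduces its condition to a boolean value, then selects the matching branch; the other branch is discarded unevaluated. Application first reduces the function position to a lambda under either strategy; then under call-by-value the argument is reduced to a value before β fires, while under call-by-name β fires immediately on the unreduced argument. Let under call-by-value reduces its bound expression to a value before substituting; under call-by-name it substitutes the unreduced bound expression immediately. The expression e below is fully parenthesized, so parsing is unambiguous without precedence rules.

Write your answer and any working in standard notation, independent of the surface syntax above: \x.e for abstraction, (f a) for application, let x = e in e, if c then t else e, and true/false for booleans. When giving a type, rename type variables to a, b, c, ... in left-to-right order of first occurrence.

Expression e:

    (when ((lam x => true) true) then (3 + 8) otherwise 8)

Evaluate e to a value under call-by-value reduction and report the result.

Answer: 11

Trace:
step 0: (if ((\x.true) true) then (3 + 8) else 8)
step 1: [beta@0] (if true then (3 + 8) else 8)
step 2: [if@root] (3 + 8)
step 3: [delta@root] 11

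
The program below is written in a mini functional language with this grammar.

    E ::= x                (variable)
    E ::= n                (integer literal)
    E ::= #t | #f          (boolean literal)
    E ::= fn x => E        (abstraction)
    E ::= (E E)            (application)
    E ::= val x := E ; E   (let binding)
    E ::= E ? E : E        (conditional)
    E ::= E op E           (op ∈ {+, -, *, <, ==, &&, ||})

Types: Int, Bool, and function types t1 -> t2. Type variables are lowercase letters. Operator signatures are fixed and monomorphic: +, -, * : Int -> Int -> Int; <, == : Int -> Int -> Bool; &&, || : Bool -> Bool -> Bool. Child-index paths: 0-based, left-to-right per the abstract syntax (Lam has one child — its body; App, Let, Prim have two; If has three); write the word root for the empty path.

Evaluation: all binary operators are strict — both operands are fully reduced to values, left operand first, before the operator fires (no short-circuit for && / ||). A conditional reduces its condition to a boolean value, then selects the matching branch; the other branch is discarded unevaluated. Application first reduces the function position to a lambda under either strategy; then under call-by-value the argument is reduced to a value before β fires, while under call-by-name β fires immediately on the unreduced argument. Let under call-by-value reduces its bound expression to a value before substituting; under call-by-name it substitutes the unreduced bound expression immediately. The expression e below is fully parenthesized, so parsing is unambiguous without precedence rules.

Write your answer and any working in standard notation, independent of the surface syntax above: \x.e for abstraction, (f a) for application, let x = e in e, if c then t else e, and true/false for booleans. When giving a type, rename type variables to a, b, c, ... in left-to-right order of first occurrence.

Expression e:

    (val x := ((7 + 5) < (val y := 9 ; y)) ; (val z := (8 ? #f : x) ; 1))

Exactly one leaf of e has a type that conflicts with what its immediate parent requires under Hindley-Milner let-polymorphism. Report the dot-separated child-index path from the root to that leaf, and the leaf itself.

Answer: 1.0.0 : 8

Trace:
  unify Int ~ Int
  unify Int ~ Int
  unify Int ~ Int
let y : Int
y : Int
  unify Int ~ Int
let x : Bool
  unify Int ~ Bool
  FAIL: mismatch Int ~ Bool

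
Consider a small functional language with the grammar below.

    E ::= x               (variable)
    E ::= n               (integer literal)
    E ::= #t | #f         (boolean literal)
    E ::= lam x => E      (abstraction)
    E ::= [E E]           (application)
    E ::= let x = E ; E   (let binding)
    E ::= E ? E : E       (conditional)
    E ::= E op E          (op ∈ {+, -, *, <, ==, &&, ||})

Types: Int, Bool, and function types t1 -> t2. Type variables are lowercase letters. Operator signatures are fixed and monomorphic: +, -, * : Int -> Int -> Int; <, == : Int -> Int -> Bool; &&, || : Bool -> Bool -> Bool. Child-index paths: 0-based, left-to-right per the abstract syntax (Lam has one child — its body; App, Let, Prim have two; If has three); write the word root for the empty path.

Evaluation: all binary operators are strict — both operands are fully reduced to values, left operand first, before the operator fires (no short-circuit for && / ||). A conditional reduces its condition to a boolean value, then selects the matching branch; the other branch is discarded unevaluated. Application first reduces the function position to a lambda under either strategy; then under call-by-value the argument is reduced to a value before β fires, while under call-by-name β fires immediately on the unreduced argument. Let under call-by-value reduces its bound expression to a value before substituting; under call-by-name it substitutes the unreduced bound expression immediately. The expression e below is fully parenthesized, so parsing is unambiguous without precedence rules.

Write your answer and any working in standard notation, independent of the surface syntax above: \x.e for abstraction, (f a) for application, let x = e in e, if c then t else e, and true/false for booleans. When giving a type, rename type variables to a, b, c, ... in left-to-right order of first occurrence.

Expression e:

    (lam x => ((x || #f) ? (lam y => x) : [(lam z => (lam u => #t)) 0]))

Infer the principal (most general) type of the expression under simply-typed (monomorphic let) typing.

Derivation:
x : a
  unify a ~ Bool
  unify Bool ~ Bool
  unify Bool ~ Bool
x : Bool
\y._ : b -> Bool
\u._ : d -> Bool
\z._ : c -> d -> Bool
  unify c -> d -> Bool ~ Int -> e
  unify c ~ Int
  unify d -> Bool ~ e
_ _ : d -> Bool
  unify b -> Bool ~ d -> Bool
  unify b ~ d
  unify Bool ~ Bool
\x._ : Bool -> d -> Bool

Answer: Bool -> a -> Bool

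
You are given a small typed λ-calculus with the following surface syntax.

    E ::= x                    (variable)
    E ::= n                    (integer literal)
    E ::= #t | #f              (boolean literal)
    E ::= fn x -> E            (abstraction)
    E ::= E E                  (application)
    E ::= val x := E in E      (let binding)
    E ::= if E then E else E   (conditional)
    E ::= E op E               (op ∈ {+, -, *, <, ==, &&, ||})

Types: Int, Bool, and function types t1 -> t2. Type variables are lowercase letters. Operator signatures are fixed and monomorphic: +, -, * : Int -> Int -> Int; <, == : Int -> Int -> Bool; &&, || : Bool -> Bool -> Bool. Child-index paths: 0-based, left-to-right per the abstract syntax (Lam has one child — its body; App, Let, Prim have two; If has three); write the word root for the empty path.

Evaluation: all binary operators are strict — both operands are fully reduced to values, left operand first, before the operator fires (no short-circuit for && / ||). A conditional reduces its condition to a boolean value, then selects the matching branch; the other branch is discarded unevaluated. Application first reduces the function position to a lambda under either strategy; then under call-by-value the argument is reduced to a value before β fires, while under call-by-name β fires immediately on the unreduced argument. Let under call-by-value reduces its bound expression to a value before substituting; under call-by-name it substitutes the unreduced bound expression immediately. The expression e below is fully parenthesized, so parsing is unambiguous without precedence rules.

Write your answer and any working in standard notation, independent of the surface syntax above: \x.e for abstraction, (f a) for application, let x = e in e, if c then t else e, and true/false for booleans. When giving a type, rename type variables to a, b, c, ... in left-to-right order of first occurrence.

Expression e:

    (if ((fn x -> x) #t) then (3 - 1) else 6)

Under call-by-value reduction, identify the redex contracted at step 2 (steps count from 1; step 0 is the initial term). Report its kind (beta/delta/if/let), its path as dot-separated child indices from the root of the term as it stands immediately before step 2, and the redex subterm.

Working:
step 0: (if ((\x.x) true) then (3 - 1) else 6)
step 1: [beta@0] (if true then (3 - 1) else 6)
step 2: [if@root] (3 - 1)

Answer: if at root : (if true then (3 - 1) else 6)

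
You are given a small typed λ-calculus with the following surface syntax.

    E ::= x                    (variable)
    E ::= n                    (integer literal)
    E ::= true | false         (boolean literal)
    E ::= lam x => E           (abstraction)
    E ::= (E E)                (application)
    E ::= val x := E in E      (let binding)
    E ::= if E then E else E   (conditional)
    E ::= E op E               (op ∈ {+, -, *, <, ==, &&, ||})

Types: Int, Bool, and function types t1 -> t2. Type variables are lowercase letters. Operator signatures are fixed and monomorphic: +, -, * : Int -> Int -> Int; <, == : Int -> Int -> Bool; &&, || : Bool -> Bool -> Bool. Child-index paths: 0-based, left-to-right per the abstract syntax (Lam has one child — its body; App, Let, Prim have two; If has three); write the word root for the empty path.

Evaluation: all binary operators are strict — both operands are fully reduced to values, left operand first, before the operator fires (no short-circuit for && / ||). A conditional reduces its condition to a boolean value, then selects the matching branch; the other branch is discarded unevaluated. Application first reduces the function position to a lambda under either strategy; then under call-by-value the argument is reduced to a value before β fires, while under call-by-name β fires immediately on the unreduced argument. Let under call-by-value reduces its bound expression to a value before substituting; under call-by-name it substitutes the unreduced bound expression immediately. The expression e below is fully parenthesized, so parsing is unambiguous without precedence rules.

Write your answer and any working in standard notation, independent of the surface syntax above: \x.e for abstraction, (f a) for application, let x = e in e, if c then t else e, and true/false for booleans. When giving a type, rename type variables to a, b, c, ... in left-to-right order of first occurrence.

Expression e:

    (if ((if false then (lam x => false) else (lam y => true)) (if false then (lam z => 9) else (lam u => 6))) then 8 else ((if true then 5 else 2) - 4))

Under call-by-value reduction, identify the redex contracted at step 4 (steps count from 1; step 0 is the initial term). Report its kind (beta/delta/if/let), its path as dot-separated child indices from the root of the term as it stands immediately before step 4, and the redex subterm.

Answer: if at root : (if true then 8 else ((if true then 5 else 2) - 4))

Working:
step 0: (if ((if false then (\x.false) else (\y.true)) (if false then (\z.9) else (\u.6))) then 8 else ((if true then 5 else 2) - 4))
step 1: [if@0.0] (if ((\y.true) (if false then (\z.9) else (\u.6))) then 8 else ((if true then 5 else 2) - 4))
step 2: [if@0.1] (if ((\y.true) (\u.6)) then 8 else ((if true then 5 else 2) - 4))
step 3: [beta@0] (if true then 8 else ((if true then 5 else 2) - 4))
step 4: [if@root] 8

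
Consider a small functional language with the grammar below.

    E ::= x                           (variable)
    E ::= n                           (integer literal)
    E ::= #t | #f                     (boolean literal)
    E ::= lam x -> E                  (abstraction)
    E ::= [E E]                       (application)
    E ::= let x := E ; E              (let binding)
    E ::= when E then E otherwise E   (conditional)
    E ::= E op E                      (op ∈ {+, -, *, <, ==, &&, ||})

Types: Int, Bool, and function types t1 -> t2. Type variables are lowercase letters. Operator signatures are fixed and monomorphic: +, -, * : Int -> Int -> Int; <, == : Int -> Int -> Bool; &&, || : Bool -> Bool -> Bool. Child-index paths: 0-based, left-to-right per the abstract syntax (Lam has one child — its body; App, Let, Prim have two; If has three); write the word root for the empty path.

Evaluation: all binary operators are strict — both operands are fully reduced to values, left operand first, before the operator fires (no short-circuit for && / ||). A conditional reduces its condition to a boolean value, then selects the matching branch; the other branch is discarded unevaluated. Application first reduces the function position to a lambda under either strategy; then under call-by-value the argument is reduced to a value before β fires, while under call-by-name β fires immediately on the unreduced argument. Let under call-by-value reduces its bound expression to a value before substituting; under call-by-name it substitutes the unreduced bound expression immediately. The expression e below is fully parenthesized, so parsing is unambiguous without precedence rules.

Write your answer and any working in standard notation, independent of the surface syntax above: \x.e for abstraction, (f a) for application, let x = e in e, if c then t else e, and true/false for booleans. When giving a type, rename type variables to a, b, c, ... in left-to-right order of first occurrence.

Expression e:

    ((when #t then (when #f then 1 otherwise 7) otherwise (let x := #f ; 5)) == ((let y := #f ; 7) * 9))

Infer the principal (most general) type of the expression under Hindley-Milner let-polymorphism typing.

Answer: Bool

Working:
  unify Bool ~ Bool
  unify Bool ~ Bool
  unify Int ~ Int
let x : Bool
  unify Int ~ Int
  unify Int ~ Int
let y : Bool
  unify Int ~ Int
  unify Int ~ Int
  unify Int ~ Int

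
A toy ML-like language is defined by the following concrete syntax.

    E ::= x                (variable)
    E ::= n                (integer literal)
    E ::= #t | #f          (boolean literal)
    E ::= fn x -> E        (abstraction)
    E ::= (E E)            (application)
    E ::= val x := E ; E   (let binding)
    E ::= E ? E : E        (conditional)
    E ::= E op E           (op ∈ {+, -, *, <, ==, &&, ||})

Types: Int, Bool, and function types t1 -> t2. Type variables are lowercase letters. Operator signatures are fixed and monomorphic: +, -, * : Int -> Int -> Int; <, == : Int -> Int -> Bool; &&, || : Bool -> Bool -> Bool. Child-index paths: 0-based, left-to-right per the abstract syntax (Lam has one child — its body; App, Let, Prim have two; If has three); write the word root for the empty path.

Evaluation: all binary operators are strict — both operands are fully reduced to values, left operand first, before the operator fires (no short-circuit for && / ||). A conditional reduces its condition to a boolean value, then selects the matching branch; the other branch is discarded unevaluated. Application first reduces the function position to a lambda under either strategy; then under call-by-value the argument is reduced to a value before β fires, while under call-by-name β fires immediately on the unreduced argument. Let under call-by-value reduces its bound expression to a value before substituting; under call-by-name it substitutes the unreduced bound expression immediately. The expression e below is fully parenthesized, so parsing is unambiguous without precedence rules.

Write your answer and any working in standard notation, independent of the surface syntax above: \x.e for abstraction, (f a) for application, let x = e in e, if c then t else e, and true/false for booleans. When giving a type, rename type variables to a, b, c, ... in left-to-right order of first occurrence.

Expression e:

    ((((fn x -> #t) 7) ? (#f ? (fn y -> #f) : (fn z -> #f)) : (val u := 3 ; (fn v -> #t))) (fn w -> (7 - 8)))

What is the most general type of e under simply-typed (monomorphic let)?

Derivation:
\x._ : a -> Bool
  unify a -> Bool ~ Int -> b
  unify a ~ Int
  unify Bool ~ b
_ _ : Bool
  unify Bool ~ Bool
  unify Bool ~ Bool
\y._ : c -> Bool
\z._ : d -> Bool
  unify c -> Bool ~ d -> Bool
  unify c ~ d
  unify Bool ~ Bool
let u : Int
\v._ : e -> Bool
  unify d -> Bool ~ e -> Bool
  unify d ~ e
  unify Bool ~ Bool
  unify Int ~ Int
  unify Int ~ Int
\w._ : f -> Int
  unify e -> Bool ~ (f -> Int) -> g
  unify e ~ f -> Int
  unify Bool ~ g
_ _ : Bool

Answer: Bool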